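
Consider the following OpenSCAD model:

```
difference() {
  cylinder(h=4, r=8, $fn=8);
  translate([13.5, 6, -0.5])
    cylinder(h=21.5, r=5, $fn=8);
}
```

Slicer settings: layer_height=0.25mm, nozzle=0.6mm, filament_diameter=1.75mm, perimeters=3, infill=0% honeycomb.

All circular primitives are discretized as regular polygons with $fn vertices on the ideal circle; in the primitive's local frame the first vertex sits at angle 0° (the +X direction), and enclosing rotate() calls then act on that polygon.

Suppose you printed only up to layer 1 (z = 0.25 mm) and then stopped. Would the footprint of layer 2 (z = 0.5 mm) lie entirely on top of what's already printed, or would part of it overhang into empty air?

Compare the two slices. At z = 0.25: the cylinder: section is a regular 8-gon, circumradius r=8 (area = (8/2)·8.000²·sin(360°/8) = 181.02 mm²); the r=5 cylinder at (13.5, 6) contributes a regular 8-gon of circumradius 5 (area = (8/2)·5.000²·sin(360°/8) = 70.71 mm²); Taking the first minus the rest: starting from the r=8 cylinder (181.02 mm²), the r=5 cylinder at (13.5, 6) misses the remaining region (no effect) — area = 181.02 mm². At z = 0.5: the r=8 cylinder contributes a regular 8-gon of circumradius 8 (area = (8/2)·8.000²·sin(360°/8) = 181.02 mm²); the cylinder at (13.5, 6): section is a regular 8-gon, circumradius r=5 (area = (8/2)·5.000²·sin(360°/8) = 70.71 mm²); Taking the first minus the rest: starting from the r=8 cylinder (181.02 mm²), the r=5 cylinder at (13.5, 6) misses the remaining region (no effect) — area = 181.02 mm². Checking containment: the cross-section at z = 0.5 is a subset of the cross-section at z = 0.25.

entirely on top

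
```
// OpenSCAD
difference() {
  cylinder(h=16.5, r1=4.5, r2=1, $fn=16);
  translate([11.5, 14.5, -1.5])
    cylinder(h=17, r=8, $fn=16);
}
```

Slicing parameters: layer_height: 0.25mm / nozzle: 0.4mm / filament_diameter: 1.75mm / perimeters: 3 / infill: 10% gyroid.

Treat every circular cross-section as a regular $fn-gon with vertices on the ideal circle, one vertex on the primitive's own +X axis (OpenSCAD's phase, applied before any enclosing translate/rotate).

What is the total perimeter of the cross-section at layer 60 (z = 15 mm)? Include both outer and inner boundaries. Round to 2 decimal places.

At z = 15 mm: the cone (r1=4.5→r2=1) has section circumradius 1.318 here — a regular 16-gon (perimeter = 2·16·1.318·sin(180°/16) = 8.23 mm); the cylinder at (11.5, 14.5): section is a regular 16-gon, circumradius r=8 (perimeter = 2·16·8.000·sin(180°/16) = 49.94 mm); Subtracting the remaining from the first: starting from the cone, the r=8 cylinder at (11.5, 14.5) misses the remaining region (no effect) — boundary = 8.23 mm. Overall, the cross-section is a single solid region. Total boundary length (outer) = 8.23 mm.

8.23 mm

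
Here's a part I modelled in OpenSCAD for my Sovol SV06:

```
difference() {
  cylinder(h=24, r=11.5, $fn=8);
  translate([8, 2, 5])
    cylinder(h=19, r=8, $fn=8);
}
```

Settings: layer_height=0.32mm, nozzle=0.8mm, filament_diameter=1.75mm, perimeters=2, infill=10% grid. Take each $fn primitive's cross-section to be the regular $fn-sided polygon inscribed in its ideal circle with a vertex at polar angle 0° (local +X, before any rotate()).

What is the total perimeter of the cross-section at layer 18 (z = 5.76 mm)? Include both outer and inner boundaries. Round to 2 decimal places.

76.60 mm

At z = 5.76 mm: the r=11.5 cylinder gives a regular 8-gon of circumradius 11.5 (constant along its height) (perimeter = 2·8·11.500·sin(180°/8) = 70.41 mm); the r=8 cylinder at (8, 2) gives a regular 8-gon of circumradius 8 (constant along its height) (perimeter = 2·8·8.000·sin(180°/8) = 48.98 mm); Taking the first minus the rest: starting from the r=11.5 cylinder, the r=8 cylinder at (8, 2) partially overlaps it — only the 116.58 mm² overlap (of its 181.02 mm²) is removed, clipping the outline — boundary = 76.60 mm. Overall, the cross-section is a single solid region. Total boundary length (outer) = 76.60 mm.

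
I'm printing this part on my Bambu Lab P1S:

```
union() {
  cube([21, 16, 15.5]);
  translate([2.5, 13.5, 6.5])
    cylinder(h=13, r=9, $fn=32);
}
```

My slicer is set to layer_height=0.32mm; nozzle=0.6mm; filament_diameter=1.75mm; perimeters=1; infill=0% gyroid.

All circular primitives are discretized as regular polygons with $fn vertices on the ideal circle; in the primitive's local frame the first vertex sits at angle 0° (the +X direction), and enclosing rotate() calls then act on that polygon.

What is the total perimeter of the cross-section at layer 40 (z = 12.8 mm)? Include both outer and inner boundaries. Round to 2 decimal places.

At z = 12.8 mm: the 21×16 cube contributes its full rectangle (perimeter 74.00 mm); the r=9 cylinder at (2.5, 13.5) gives a regular 32-gon of circumradius 9 (constant along its height) (perimeter = 2·32·9.000·sin(180°/32) = 56.46 mm); Combining (union): the regions partially overlap (shared area 113.73 mm²), so the edge portions inside another operand are dropped and the merged outline is re-measured after clipping — boundary = 89.06 mm. Overall, the cross-section is a single solid region. Total boundary length (outer) = 89.06 mm.

89.06 mm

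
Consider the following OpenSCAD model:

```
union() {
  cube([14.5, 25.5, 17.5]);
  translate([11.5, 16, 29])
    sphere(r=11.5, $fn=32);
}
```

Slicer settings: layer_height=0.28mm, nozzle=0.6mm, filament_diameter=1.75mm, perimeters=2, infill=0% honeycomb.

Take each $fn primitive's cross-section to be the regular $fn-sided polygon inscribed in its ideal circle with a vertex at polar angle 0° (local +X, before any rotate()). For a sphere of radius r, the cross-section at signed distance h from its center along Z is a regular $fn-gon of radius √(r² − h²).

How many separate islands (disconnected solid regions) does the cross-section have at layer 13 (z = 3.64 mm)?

1

At z = 3.64 mm: the cube (footprint 14.5×25.5) is included at this height; the sphere at (11.5, 16) is absent (|z−center|=25.360 > r=11.5); Combining (union): only the 14.5×25.5 cube is present, so the union is just that shape — 1 connected region. Overall, the cross-section is a single solid region. Island count = 1.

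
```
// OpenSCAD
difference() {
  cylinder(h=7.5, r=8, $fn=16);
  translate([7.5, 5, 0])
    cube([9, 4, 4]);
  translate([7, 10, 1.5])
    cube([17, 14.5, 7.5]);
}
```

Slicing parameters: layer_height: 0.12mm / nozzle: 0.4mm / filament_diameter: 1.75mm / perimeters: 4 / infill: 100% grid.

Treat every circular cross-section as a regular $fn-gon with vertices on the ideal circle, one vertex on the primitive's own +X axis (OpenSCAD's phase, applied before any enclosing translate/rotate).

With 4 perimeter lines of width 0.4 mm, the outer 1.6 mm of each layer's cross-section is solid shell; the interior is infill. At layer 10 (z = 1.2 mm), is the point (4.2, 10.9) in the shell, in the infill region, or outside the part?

At z = 1.2 mm: the r=8 cylinder contributes a regular 16-gon of circumradius 8; the 9×4 cube at (7.5, 5) contributes its full rectangle; the cube at (7, 10) is not intersected at this z (z outside [1.5, 9]); Taking the first minus the rest: starting from the r=8 cylinder, the 9×4 cube at (7.5, 5) misses the remaining region (no effect) — 1 connected region. Overall, the cross-section is a single solid region. The nearest boundary edge runs (0.00, 8.00)→(3.06, 7.39); distance from the point to it = 3.69 mm. The point is not inside any of the regions above, so it lies outside the cross-section (3.69 mm from the nearest boundary).

outside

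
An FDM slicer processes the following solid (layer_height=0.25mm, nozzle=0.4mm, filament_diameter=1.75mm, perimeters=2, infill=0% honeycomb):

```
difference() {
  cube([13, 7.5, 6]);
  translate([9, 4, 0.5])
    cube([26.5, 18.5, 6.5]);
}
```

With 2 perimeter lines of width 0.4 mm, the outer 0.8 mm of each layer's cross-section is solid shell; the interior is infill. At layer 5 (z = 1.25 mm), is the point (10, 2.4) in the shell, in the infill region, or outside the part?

infill

At z = 1.25 mm: the cube is present — its section is the full 13×7.5 rectangle; the cube at (9, 4) is present — its section is the full 26.5×18.5 rectangle; Subtracting the remaining from the first: starting from the 13×7.5 cube, the 26.5×18.5 cube at (9, 4) partially overlaps it — only the 14.00 mm² overlap (of its 490.25 mm²) is removed, clipping the outline — 1 connected region. Overall, the cross-section is a single solid region. The nearest boundary edge runs (9.00, 4.00)→(13.00, 4.00); distance from the point to it = 1.60 mm. The point is inside the cross-section and 1.60 mm from the nearest boundary — more than the 0.8 mm shell width (2 × 0.4), so it's in the infill interior.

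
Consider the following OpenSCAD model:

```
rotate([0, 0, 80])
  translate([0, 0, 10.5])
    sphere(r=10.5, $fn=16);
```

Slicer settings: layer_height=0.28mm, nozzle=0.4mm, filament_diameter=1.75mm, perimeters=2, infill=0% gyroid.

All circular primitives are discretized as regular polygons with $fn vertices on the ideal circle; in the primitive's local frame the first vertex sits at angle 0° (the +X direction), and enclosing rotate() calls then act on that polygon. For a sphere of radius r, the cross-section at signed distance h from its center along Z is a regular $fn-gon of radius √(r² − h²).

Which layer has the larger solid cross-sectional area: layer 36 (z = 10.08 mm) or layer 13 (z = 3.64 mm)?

Layer 36 (z = 10.08): the r=10.5 sphere contributes a regular 16-gon of circumradius √(10.5²−0.42²) = 10.492 (area = (16/2)·10.492²·sin(360°/16) = 336.99 mm²); (whole slice rotated 80° about Z — lengths, areas and connectivity unchanged). So its area = 336.99 mm². Layer 13 (z = 3.64): the r=10.5 sphere contributes a regular 16-gon of circumradius √(10.5²−6.86²) = 7.949 (area = (16/2)·7.949²·sin(360°/16) = 193.46 mm²); (whole slice rotated 80° about Z — lengths, areas and connectivity unchanged). So its area = 193.46 mm². Layer 36 is larger (336.99 vs 193.46 mm²).

layer 36 (z = 10.08 mm)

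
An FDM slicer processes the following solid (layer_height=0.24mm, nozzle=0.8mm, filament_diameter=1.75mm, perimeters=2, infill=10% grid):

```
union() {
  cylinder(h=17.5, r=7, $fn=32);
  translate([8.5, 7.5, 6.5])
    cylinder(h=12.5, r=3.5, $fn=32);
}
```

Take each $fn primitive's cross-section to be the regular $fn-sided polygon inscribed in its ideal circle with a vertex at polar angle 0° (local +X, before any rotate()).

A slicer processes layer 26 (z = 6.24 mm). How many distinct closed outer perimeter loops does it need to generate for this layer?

1

At z = 6.24 mm: the cylinder: section is a regular 32-gon, circumradius r=7; the cylinder at (8.5, 7.5) is not intersected at this z (z outside [6.5, 19]); Combining (union): only the r=7 cylinder is present, so the union is just that shape — 1 connected region. The result has 1 disconnected region.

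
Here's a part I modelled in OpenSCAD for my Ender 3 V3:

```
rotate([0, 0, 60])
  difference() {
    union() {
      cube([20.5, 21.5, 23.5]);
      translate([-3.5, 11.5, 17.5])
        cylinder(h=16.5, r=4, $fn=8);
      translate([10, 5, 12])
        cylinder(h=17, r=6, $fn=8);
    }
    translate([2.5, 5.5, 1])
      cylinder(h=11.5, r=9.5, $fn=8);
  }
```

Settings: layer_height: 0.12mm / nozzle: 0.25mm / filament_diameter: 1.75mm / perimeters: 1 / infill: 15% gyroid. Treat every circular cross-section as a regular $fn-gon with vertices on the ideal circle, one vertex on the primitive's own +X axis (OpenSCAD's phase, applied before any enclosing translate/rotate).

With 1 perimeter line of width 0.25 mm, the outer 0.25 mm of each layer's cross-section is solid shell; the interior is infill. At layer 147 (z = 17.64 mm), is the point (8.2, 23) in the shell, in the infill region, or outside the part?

At z = 17.64 mm: the cube is present — its section is the full 20.5×21.5 rectangle; the cylinder at (-3.5, 11.5): section is a regular 8-gon, circumradius r=4; the r=6 cylinder at (10, 5) gives a regular 8-gon of circumradius 6 (constant along its height); Taking the union: the regions partially overlap (shared area 100.01 mm²), so overlapping operands fuse into one piece — 1 connected region; the cylinder at (2.5, 5.5) is not intersected at this z (z outside [1, 12.5]); After the difference (first − rest): none of the subtracted shapes is present at this height, so that combined region is unchanged — 1 connected region; (whole slice rotated 60° about Z — lengths, areas and connectivity unchanged). Overall, the cross-section is a single solid region. Undo the 60° rotation: the query point maps to (24.019, 4.399) in the un-rotated model frame. The nearest boundary edge runs (20.50, 21.50)→(20.50, 0.00); distance from the point to it = 3.52 mm. The point is not inside any of the regions above, so it lies outside the cross-section (3.52 mm from the nearest boundary).

outside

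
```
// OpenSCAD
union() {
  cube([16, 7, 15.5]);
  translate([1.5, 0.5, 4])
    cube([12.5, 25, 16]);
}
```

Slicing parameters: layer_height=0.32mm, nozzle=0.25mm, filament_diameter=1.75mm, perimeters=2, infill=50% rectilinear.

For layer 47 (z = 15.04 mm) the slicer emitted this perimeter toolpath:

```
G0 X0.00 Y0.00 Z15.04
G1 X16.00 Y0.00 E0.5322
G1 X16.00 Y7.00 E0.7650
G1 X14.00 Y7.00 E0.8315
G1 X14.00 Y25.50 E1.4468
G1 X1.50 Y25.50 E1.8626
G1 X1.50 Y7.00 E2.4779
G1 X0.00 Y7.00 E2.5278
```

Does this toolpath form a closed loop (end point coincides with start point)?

Start point (G0): (0.00, 0.00). End point (last G1): the path does not return to the start — open.

no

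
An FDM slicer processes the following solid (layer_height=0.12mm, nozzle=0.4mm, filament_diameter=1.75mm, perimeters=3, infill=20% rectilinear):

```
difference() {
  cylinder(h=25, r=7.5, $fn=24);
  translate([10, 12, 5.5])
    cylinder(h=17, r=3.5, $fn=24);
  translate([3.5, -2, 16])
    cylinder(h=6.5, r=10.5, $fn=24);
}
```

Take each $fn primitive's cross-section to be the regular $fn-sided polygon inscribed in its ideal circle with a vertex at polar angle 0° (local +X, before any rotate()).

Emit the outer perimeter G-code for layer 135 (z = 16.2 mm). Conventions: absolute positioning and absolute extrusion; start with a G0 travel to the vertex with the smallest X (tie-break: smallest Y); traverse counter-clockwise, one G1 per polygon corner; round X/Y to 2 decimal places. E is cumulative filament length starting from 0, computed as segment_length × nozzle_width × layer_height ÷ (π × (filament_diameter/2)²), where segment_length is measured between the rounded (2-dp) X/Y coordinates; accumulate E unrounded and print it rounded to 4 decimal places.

G0 X-7.50 Y0.00 Z16.20
G1 X-7.24 Y-1.94 E0.0391
G1 X-6.90 Y-2.78 E0.0571
G1 X-7.00 Y-2.00 E0.0728
G1 X-6.64 Y0.72 E0.1276
G1 X-5.59 Y3.25 E0.1823
G1 X-3.92 Y5.42 E0.2369
G1 X-1.75 Y7.09 E0.2915
G1 X-1.13 Y7.35 E0.3050
G1 X-1.94 Y7.24 E0.3213
G1 X-3.75 Y6.50 E0.3603
G1 X-5.30 Y5.30 E0.3994
G1 X-6.50 Y3.75 E0.4385
G1 X-7.24 Y1.94 E0.4776
G1 X-7.50 Y0.00 E0.5166

At z = 16.2 mm: the r=7.5 cylinder contributes a regular 24-gon of circumradius 7.5; the r=3.5 cylinder at (10, 12) contributes a regular 24-gon of circumradius 3.5; the cylinder at (3.5, -2): section is a regular 24-gon, circumradius r=10.5; After the difference (first − rest): starting from the r=7.5 cylinder, the r=3.5 cylinder at (10, 12) misses the remaining region (no effect); the r=10.5 cylinder at (3.5, -2) partially overlaps it — only the 165.77 mm² overlap (of its 342.42 mm²) is removed, clipping the outline — 1 connected region. The outline is a single polygon with 14 vertices. Extrusion per mm of travel: 0.4 × 0.12 / (π × 0.875²) = 0.019956. Accumulating E over each segment gives final E = 0.5166.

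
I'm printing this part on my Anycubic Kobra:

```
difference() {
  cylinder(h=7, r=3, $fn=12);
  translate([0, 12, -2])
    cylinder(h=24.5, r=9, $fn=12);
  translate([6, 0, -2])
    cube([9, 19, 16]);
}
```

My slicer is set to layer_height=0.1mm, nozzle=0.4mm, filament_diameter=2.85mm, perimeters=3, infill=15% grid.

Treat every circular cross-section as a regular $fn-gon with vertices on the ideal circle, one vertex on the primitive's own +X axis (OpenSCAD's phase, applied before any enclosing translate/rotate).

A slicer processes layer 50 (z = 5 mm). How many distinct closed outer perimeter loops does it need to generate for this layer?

1

At z = 5 mm: the cylinder: section is a regular 12-gon, circumradius r=3; the r=9 cylinder at (0, 12) contributes a regular 12-gon of circumradius 9; the 9×19 cube at (6, 0) contributes its full rectangle; Subtracting the remaining from the first: starting from the r=3 cylinder, the r=9 cylinder at (0, 12) misses the remaining region (no effect); the 9×19 cube at (6, 0) misses the remaining region (no effect) — 1 connected region. The result has 1 disconnected region.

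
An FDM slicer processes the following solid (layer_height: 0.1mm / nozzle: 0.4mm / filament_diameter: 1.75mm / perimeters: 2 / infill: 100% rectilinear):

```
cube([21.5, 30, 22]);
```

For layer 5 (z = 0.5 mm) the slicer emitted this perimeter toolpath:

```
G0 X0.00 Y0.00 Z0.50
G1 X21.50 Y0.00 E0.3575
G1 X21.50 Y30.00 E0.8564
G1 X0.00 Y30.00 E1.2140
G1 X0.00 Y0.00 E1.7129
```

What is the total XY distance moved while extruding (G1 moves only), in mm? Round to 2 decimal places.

103.00 mm

Sum the Euclidean lengths of each G1 segment: total = 103.00 mm.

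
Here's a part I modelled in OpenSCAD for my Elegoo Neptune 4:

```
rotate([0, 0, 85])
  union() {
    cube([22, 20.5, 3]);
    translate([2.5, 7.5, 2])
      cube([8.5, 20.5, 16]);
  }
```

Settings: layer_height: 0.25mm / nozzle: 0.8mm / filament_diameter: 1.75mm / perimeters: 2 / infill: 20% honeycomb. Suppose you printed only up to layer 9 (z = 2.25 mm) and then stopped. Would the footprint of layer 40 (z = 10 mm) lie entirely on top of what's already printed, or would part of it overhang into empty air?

entirely on top

Compare the two slices. At z = 2.25: the cube (footprint 22×20.5) is included at this height (area 451.00 mm²); the cube at (2.5, 7.5) is present — its section is the full 8.5×20.5 rectangle (area 174.25 mm²); Taking the union: the regions partially overlap — summed areas 625.25 mm² minus the doubly-counted overlap 110.50 mm² gives 514.75 mm² — area = 514.75 mm²; (rotated 85° about Z; rotation is an isometry so areas/perimeters/island counts are preserved). At z = 10: the cube does not reach this height (z outside [0, 3]); the 8.5×20.5 cube at (2.5, 7.5) contributes its full rectangle (area 174.25 mm²); Combining (union): only the 8.5×20.5 cube at (2.5, 7.5) is present, so the union is just that shape — area = 174.25 mm²; (whole slice rotated 85° about Z — lengths, areas and connectivity unchanged). Checking containment: the cross-section at z = 10 is a subset of the cross-section at z = 2.25.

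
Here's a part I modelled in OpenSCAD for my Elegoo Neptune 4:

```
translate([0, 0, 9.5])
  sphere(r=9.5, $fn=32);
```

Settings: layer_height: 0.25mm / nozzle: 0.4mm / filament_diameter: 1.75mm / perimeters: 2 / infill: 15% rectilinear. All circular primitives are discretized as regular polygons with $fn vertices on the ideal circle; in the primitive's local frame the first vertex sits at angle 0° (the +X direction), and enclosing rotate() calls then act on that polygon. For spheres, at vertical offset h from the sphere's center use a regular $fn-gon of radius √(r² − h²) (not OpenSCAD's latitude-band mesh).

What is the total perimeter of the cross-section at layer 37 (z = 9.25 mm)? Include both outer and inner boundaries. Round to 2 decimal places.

At z = 9.25 mm: the r=9.5 sphere slices to a regular 32-gon of circumradius 9.497 (√(r²−h²) with h=0.25 from center) (perimeter = 2·32·9.497·sin(180°/32) = 59.57 mm). Overall, the cross-section is a single solid region. Total boundary length (outer) = 59.57 mm.

59.57 mm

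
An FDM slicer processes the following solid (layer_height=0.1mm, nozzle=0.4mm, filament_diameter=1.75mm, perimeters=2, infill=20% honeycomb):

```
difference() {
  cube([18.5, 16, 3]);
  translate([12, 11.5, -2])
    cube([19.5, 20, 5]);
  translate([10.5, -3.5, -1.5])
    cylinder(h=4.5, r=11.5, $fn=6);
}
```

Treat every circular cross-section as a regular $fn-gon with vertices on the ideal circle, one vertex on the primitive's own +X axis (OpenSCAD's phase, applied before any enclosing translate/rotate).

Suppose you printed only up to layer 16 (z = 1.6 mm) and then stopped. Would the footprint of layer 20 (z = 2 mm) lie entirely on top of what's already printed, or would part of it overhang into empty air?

Compare the two slices. At z = 1.6: the 18.5×16 cube contributes its full rectangle (area 296.00 mm²); the cube at (12, 11.5) is present — its section is the full 19.5×20 rectangle (area 390.00 mm²); the r=11.5 cylinder at (10.5, -3.5) gives a regular 6-gon of circumradius 11.5 (constant along its height) (area = (6/2)·11.500²·sin(360°/6) = 343.60 mm²); After the difference (first − rest): starting from the 18.5×16 cube (296.00 mm²), the 19.5×20 cube at (12, 11.5) partially overlaps it — only the 29.25 mm² overlap (of its 390.00 mm²) is removed, clipping the outline; the r=11.5 cylinder at (10.5, -3.5) partially overlaps it — only the 96.48 mm² overlap (of its 343.60 mm²) is removed, clipping the outline — area = 170.27 mm². At z = 2: the cube is present — its section is the full 18.5×16 rectangle (area 296.00 mm²); the cube at (12, 11.5) is present — its section is the full 19.5×20 rectangle (area 390.00 mm²); the cylinder at (10.5, -3.5): section is a regular 6-gon, circumradius r=11.5 (area = (6/2)·11.500²·sin(360°/6) = 343.60 mm²); Taking the first minus the rest: starting from the 18.5×16 cube (296.00 mm²), the 19.5×20 cube at (12, 11.5) partially overlaps it — only the 29.25 mm² overlap (of its 390.00 mm²) is removed, clipping the outline; the r=11.5 cylinder at (10.5, -3.5) partially overlaps it — only the 96.48 mm² overlap (of its 343.60 mm²) is removed, clipping the outline — area = 170.27 mm². Checking containment: the cross-section at z = 2 is a subset of the cross-section at z = 1.6.

entirely on top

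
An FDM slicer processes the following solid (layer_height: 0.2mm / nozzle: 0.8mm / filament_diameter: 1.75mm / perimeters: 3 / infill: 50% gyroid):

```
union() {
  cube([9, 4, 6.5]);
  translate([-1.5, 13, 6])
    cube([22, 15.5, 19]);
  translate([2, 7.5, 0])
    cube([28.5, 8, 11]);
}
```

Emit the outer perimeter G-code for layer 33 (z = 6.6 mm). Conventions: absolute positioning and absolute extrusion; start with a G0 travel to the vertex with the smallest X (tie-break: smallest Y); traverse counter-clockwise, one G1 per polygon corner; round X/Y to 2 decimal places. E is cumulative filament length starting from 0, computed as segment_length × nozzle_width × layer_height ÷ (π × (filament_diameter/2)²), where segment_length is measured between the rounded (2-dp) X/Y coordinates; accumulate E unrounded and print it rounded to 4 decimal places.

At z = 6.6 mm: the cube is absent (z outside [0, 6.5]); the 22×15.5 cube at (-1.5, 13) contributes its full rectangle; the 28.5×8 cube at (2, 7.5) contributes its full rectangle; Combining (union): the regions partially overlap (shared area 46.25 mm²), so overlapping operands fuse into one piece — 1 connected region. The outline is a single polygon with 8 vertices. Extrusion per mm of travel: 0.8 × 0.2 / (π × 0.875²) = 0.066520. Accumulating E over each segment gives final E = 7.0511.

G0 X-1.50 Y13.00 Z6.60
G1 X2.00 Y13.00 E0.2328
G1 X2.00 Y7.50 E0.5987
G1 X30.50 Y7.50 E2.4945
G1 X30.50 Y15.50 E3.0267
G1 X20.50 Y15.50 E3.6919
G1 X20.50 Y28.50 E4.5566
G1 X-1.50 Y28.50 E6.0201
G1 X-1.50 Y13.00 E7.0511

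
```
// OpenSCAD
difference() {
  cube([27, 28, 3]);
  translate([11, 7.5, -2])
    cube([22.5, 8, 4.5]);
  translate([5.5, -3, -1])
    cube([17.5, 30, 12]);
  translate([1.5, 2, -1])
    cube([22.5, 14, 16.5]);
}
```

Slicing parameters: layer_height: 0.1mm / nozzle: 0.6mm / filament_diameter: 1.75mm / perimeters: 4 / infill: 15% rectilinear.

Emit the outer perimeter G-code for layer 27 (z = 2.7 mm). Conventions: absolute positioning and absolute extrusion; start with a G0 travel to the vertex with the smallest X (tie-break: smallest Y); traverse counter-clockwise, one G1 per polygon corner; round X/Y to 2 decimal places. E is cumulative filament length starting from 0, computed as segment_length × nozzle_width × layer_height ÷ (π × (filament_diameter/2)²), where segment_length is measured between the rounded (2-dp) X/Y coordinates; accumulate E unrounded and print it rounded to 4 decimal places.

G0 X0.00 Y0.00 Z2.70
G1 X5.50 Y0.00 E0.1372
G1 X5.50 Y2.00 E0.1871
G1 X1.50 Y2.00 E0.2869
G1 X1.50 Y16.00 E0.6361
G1 X5.50 Y16.00 E0.7359
G1 X5.50 Y27.00 E1.0103
G1 X23.00 Y27.00 E1.4468
G1 X23.00 Y16.00 E1.7212
G1 X24.00 Y16.00 E1.7462
G1 X24.00 Y2.00 E2.0954
G1 X23.00 Y2.00 E2.1203
G1 X23.00 Y0.00 E2.1702
G1 X27.00 Y0.00 E2.2700
G1 X27.00 Y28.00 E2.9685
G1 X0.00 Y28.00 E3.6420
G1 X0.00 Y0.00 E4.3404

At z = 2.7 mm: the 27×28 cube contributes its full rectangle; the cube at (11, 7.5) is absent (z outside [-2, 2.5]); the cube at (5.5, -3) is present — its section is the full 17.5×30 rectangle; the 22.5×14 cube at (1.5, 2) contributes its full rectangle; Subtracting the remaining from the first: starting from the 27×28 cube, the 17.5×30 cube at (5.5, -3) partially overlaps it — only the 472.50 mm² overlap (of its 525.00 mm²) is removed, clipping the outline; the 22.5×14 cube at (1.5, 2) partially overlaps it — only the 70.00 mm² overlap (of its 315.00 mm²) is removed, clipping the outline — 1 connected region. The outline is a single polygon with 16 vertices. Extrusion per mm of travel: 0.6 × 0.1 / (π × 0.875²) = 0.024945. Accumulating E over each segment gives final E = 4.3404.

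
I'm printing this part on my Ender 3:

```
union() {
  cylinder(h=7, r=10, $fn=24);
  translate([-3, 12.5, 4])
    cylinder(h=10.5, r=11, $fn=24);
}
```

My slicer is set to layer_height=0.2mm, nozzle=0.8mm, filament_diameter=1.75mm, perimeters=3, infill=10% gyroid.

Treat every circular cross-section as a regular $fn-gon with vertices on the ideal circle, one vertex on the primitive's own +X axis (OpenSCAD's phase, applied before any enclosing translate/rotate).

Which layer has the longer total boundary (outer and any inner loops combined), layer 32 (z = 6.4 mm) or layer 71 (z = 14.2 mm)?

Layer 32 (z = 6.4): the r=10 cylinder contributes a regular 24-gon of circumradius 10 (perimeter = 2·24·10.000·sin(180°/24) = 62.65 mm); the cylinder at (-3, 12.5): section is a regular 24-gon, circumradius r=11 (perimeter = 2·24·11.000·sin(180°/24) = 68.92 mm); Merging all regions: the regions partially overlap (shared area 91.91 mm²), so the edge portions inside another operand are dropped and the merged outline is re-measured after clipping — boundary = 93.64 mm. So its perimeter = 93.64 mm. Layer 71 (z = 14.2): the cylinder does not reach this height (z outside [0, 7]); the r=11 cylinder at (-3, 12.5) gives a regular 24-gon of circumradius 11 (constant along its height) (perimeter = 2·24·11.000·sin(180°/24) = 68.92 mm); Taking the union: only the r=11 cylinder at (-3, 12.5) is present, so the union is just that shape — boundary = 68.92 mm. So its perimeter = 68.92 mm. Layer 32 is larger (93.64 vs 68.92 mm).

layer 32 (z = 6.4 mm)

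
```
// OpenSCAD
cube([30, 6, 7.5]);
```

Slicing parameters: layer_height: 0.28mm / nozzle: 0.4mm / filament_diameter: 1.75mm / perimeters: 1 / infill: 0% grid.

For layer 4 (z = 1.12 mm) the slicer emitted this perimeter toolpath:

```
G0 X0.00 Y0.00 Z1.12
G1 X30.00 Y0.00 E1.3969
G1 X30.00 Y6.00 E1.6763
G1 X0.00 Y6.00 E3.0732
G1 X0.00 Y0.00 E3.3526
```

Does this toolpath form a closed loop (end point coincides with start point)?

yes

Start point (G0): (0.00, 0.00). End point (last G1): the path returns to the start — closed.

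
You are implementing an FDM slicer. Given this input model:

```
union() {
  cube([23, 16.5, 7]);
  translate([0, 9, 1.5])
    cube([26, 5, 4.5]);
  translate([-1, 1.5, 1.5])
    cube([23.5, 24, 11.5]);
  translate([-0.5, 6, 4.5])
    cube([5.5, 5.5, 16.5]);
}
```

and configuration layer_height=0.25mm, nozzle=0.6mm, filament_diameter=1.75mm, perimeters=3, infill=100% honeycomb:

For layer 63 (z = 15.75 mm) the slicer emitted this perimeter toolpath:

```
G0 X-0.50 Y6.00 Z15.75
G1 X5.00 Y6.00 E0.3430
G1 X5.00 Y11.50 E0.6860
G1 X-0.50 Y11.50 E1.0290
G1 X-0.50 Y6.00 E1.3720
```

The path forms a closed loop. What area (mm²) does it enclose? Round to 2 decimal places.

Apply the shoelace formula to the sequence of (X, Y) vertices; enclosed area = 30.25 mm².

30.25 mm²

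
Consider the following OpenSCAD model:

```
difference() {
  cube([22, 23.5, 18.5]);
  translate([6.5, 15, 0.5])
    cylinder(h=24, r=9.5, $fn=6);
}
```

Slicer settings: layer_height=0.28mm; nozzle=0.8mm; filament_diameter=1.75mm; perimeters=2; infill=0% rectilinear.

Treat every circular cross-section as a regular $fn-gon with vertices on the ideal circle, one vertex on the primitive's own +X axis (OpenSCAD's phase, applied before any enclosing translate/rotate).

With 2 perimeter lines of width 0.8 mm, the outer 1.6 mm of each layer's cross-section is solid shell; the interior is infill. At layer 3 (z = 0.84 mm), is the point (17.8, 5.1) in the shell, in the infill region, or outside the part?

infill

At z = 0.84 mm: the cube (footprint 22×23.5) is included at this height; the r=9.5 cylinder at (6.5, 15) gives a regular 6-gon of circumradius 9.5 (constant along its height); Subtracting the remaining from the first: starting from the 22×23.5 cube, the r=9.5 cylinder at (6.5, 15) partially overlaps it — only the 218.89 mm² overlap (of its 234.48 mm²) is removed, clipping the outline — 1 connected region. Overall, the cross-section is a single solid region. The nearest boundary edge runs (22.00, 23.50)→(22.00, 0.00); distance from the point to it = 4.20 mm. The point is inside the cross-section and 4.20 mm from the nearest boundary — more than the 1.6 mm shell width (2 × 0.8), so it's in the infill interior.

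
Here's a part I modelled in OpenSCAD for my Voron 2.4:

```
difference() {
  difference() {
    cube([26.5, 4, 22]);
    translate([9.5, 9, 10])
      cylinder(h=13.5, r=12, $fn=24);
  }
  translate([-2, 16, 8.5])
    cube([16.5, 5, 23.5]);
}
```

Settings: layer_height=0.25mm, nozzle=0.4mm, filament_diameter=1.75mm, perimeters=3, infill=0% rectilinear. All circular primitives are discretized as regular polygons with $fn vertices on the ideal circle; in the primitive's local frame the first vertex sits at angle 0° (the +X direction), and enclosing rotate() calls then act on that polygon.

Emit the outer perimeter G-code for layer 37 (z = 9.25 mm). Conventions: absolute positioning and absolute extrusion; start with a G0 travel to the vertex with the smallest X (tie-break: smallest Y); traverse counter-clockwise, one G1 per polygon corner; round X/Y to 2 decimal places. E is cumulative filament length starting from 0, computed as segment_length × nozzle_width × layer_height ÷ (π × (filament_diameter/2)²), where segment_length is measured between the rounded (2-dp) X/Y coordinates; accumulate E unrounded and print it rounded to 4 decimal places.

At z = 9.25 mm: the cube (footprint 26.5×4) is included at this height; the cylinder at (9.5, 9) is not intersected at this z (z outside [10, 23.5]); Taking the first minus the rest: none of the subtracted shapes is present at this height, so the 26.5×4 cube is unchanged — 1 connected region; the cube at (-2, 16) (footprint 16.5×5) is included at this height; Subtracting the remaining from the first: starting from the result so far, the 16.5×5 cube at (-2, 16) misses the remaining region (no effect) — 1 connected region. The outline is a single polygon with 4 vertices. Extrusion per mm of travel: 0.4 × 0.25 / (π × 0.875²) = 0.041575. Accumulating E over each segment gives final E = 2.5361.

G0 X0.00 Y0.00 Z9.25
G1 X26.50 Y0.00 E1.1017
G1 X26.50 Y4.00 E1.2680
G1 X0.00 Y4.00 E2.3698
G1 X0.00 Y0.00 E2.5361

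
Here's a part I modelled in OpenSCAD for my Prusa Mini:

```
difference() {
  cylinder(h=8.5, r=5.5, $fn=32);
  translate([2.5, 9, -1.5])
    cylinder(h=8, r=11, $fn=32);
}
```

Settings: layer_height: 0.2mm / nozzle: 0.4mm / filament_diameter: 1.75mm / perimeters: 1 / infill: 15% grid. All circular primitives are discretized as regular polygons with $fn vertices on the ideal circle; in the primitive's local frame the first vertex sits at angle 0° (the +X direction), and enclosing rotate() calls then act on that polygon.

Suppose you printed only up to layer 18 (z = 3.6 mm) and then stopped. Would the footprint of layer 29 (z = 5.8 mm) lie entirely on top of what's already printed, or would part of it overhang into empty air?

Compare the two slices. At z = 3.6: the r=5.5 cylinder gives a regular 32-gon of circumradius 5.5 (constant along its height) (area = (32/2)·5.500²·sin(360°/32) = 94.42 mm²); the r=11 cylinder at (2.5, 9) contributes a regular 32-gon of circumradius 11 (area = (32/2)·11.000²·sin(360°/32) = 377.69 mm²); Subtracting the remaining from the first: starting from the r=5.5 cylinder (94.42 mm²), the r=11 cylinder at (2.5, 9) partially overlaps it — only the 59.81 mm² overlap (of its 377.69 mm²) is removed, clipping the outline — area = 34.62 mm². At z = 5.8: the r=5.5 cylinder contributes a regular 32-gon of circumradius 5.5 (area = (32/2)·5.500²·sin(360°/32) = 94.42 mm²); the r=11 cylinder at (2.5, 9) gives a regular 32-gon of circumradius 11 (constant along its height) (area = (32/2)·11.000²·sin(360°/32) = 377.69 mm²); Taking the first minus the rest: starting from the r=5.5 cylinder (94.42 mm²), the r=11 cylinder at (2.5, 9) partially overlaps it — only the 59.81 mm² overlap (of its 377.69 mm²) is removed, clipping the outline — area = 34.62 mm². Checking containment: the cross-section at z = 5.8 is a subset of the cross-section at z = 3.6.

entirely on top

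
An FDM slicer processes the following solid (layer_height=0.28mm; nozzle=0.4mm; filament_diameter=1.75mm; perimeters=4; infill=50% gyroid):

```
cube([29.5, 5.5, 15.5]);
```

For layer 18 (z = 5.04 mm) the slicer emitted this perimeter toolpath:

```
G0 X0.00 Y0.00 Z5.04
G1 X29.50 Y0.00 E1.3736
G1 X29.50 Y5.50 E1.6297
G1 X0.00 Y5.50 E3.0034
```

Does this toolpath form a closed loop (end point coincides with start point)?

no

Start point (G0): (0.00, 0.00). End point (last G1): the path does not return to the start — open.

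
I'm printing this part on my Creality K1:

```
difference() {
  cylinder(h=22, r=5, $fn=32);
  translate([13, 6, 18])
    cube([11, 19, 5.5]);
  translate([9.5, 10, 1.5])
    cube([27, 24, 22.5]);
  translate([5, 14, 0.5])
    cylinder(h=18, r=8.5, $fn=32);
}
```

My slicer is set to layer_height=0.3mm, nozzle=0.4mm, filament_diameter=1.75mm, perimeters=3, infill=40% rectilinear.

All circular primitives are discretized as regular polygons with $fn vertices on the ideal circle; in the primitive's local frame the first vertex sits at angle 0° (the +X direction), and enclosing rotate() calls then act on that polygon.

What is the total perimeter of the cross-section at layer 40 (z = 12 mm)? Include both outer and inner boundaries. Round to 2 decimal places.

At z = 12 mm: the r=5 cylinder contributes a regular 32-gon of circumradius 5 (perimeter = 2·32·5.000·sin(180°/32) = 31.37 mm); the cube at (13, 6) is not intersected at this z (z outside [18, 23.5]); the cube at (9.5, 10) is present — its section is the full 27×24 rectangle (perimeter 102.00 mm); the r=8.5 cylinder at (5, 14) contributes a regular 32-gon of circumradius 8.5 (perimeter = 2·32·8.500·sin(180°/32) = 53.32 mm); Subtracting the remaining from the first: starting from the r=5 cylinder, the 27×24 cube at (9.5, 10) misses the remaining region (no effect); the r=8.5 cylinder at (5, 14) misses the remaining region (no effect) — boundary = 31.37 mm. Overall, the cross-section is a single solid region. Total boundary length (outer) = 31.37 mm.

31.37 mm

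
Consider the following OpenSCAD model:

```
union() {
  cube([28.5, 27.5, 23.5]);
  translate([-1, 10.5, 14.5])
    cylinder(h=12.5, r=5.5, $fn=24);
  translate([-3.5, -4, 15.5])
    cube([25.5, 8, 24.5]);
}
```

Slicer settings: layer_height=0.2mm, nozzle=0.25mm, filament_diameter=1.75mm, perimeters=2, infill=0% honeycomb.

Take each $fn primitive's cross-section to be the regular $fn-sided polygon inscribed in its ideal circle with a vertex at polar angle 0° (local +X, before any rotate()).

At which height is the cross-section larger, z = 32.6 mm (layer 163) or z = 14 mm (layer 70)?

Layer 163 (z = 32.6): the cube is absent (z outside [0, 23.5]); the cylinder at (-1, 10.5) does not reach this height (z outside [14.5, 27]); the cube at (-3.5, -4) is present — its section is the full 25.5×8 rectangle (area 204.00 mm²); Merging all regions: only the 25.5×8 cube at (-3.5, -4) is present, so the union is just that shape — area = 204.00 mm². So its area = 204.00 mm². Layer 70 (z = 14): the 28.5×27.5 cube contributes its full rectangle (area 783.75 mm²); the cylinder at (-1, 10.5) does not reach this height (z outside [14.5, 27]); the cube at (-3.5, -4) is absent (z outside [15.5, 40]); Taking the union: only the 28.5×27.5 cube is present, so the union is just that shape — area = 783.75 mm². So its area = 783.75 mm². Layer 70 is larger (783.75 vs 204.00 mm²).

layer 70 (z = 14 mm)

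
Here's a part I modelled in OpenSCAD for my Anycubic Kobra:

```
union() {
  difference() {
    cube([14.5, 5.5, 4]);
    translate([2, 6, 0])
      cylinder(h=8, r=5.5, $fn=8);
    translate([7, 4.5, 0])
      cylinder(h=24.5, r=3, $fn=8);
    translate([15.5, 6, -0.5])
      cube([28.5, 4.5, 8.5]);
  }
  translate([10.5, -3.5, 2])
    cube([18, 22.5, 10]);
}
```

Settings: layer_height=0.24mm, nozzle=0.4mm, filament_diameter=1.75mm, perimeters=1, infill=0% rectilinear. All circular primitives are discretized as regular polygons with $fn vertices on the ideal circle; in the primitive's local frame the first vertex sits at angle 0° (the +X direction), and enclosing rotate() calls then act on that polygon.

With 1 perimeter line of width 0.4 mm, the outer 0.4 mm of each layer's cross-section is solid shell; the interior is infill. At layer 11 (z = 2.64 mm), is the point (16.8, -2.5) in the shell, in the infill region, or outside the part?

infill

At z = 2.64 mm: the 14.5×5.5 cube contributes its full rectangle; the r=5.5 cylinder at (2, 6) contributes a regular 8-gon of circumradius 5.5; the cylinder at (7, 4.5): section is a regular 8-gon, circumradius r=3; the cube at (15.5, 6) is present — its section is the full 28.5×4.5 rectangle; Taking the first minus the rest: starting from the 14.5×5.5 cube, the r=5.5 cylinder at (2, 6) partially overlaps it — only the 27.86 mm² overlap (of its 85.56 mm²) is removed, clipping the outline; the r=3 cylinder at (7, 4.5) partially overlaps it — only the 10.98 mm² overlap (of its 25.46 mm²) is removed, clipping the outline; the 28.5×4.5 cube at (15.5, 6) misses the remaining region (no effect) — 1 connected region; the cube at (10.5, -3.5) (footprint 18×22.5) is included at this height; Combining (union): the regions partially overlap (shared area 22.00 mm²), so overlapping operands fuse into one piece — 1 connected region. Overall, the cross-section is a single solid region. The nearest boundary edge runs (28.50, -3.50)→(10.50, -3.50); distance from the point to it = 1.00 mm. The point is inside the cross-section and 1.00 mm from the nearest boundary — more than the 0.4 mm shell width (1 × 0.4), so it's in the infill interior.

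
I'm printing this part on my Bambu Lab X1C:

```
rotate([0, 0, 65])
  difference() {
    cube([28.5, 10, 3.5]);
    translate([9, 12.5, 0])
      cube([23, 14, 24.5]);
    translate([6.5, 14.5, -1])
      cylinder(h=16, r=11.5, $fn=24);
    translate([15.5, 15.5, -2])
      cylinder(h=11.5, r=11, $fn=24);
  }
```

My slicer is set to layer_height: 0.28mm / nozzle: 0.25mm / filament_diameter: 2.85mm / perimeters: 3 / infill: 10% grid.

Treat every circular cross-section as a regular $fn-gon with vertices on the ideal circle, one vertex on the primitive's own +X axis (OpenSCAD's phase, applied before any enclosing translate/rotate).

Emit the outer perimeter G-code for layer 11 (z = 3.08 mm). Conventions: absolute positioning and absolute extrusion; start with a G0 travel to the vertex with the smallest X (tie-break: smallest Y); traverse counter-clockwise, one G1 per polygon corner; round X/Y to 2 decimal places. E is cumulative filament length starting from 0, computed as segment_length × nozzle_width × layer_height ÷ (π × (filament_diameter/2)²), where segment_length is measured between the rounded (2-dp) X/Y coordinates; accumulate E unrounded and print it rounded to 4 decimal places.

G0 X-4.64 Y2.16 Z3.08
G1 X0.00 Y0.00 E0.0562
G1 X12.04 Y25.83 E0.3689
G1 X2.98 Y30.06 E0.4786
G1 X1.51 Y26.91 E0.5167
G1 X2.84 Y24.36 E0.5483
G1 X3.46 Y21.56 E0.5798
G1 X3.34 Y18.69 E0.6113
G1 X2.47 Y15.95 E0.6428
G1 X0.94 Y13.55 E0.6740
G1 X1.06 Y13.02 E0.6800
G1 X0.93 Y10.02 E0.7130
G1 X0.03 Y7.16 E0.7459
G1 X-1.58 Y4.63 E0.7788
G1 X-3.80 Y2.60 E0.8118
G1 X-4.64 Y2.16 E0.8222

At z = 3.08 mm: the cube is present — its section is the full 28.5×10 rectangle; the cube at (9, 12.5) is present — its section is the full 23×14 rectangle; the cylinder at (6.5, 14.5): section is a regular 24-gon, circumradius r=11.5; the r=11 cylinder at (15.5, 15.5) gives a regular 24-gon of circumradius 11 (constant along its height); Taking the first minus the rest: starting from the 28.5×10 cube, the 23×14 cube at (9, 12.5) misses the remaining region (no effect); the r=11.5 cylinder at (6.5, 14.5) partially overlaps it — only the 93.46 mm² overlap (of its 410.75 mm²) is removed, clipping the outline; the r=11 cylinder at (15.5, 15.5) partially overlaps it — only the 38.09 mm² overlap (of its 375.81 mm²) is removed, clipping the outline — 1 connected region; (whole slice rotated 65° about Z — lengths, areas and connectivity unchanged). The outline is a single polygon with 15 vertices. Extrusion per mm of travel: 0.25 × 0.28 / (π × 1.425²) = 0.010973. Accumulating E over each segment gives final E = 0.8222.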